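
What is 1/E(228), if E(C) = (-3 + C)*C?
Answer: 1/51300 ≈ 1.9493e-5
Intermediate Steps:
E(C) = C*(-3 + C)
1/E(228) = 1/(228*(-3 + 228)) = 1/(228*225) = 1/51300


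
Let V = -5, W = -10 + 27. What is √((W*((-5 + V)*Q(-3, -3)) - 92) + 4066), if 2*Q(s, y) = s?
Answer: √4229 ≈ 65.031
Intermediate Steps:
Q(s, y) = s/2
W = 17
√((W*((-5 + V)*Q(-3, -3)) - 92) + 4066) = √((17*((-5 - 5)*((½)*(-3))) - 92) + 4066) = √((17*(-10*(-3/2)) - 92) + 4066) = √((17*15 - 92) + 4066) = √((255 - 92) + 4066) = √(163 + 4066) = √4229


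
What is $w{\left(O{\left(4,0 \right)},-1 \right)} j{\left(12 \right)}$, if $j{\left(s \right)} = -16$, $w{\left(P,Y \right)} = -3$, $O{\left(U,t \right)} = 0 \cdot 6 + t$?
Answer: $48$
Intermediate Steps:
$O{\left(U,t \right)} = t$ ($O{\left(U,t \right)} = 0 + t = t$)
$w{\left(O{\left(4,0 \right)},-1 \right)} j{\left(12 \right)} = \left(-3\right) \left(-16\right) = 48$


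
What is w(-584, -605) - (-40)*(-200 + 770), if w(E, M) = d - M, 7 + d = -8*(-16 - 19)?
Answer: 23678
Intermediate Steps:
d = 273 (d = -7 - 8*(-16 - 19) = -7 - 8*(-35) = -7 + 280 = 273)
w(E, M) = 273 - M
w(-584, -605) - (-40)*(-200 + 770) = (273 - 1*(-605)) - (-40)*(-200 + 770) = (273 + 605) - (-40)*570 = 878 - 1*(-22800) = 878 + 22800 = 23678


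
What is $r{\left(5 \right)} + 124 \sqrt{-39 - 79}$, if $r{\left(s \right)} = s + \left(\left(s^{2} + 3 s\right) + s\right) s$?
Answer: $230 + 124 i \sqrt{118} \approx 230.0 + 1347.0 i$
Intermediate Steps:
$r{\left(s \right)} = s + s \left(s^{2} + 4 s\right)$ ($r{\left(s \right)} = s + \left(s^{2} + 4 s\right) s = s + s \left(s^{2} + 4 s\right)$)
$r{\left(5 \right)} + 124 \sqrt{-39 - 79} = 5 \left(1 + 5^{2} + 4 \cdot 5\right) + 124 \sqrt{-39 - 79} = 5 \left(1 + 25 + 20\right) + 124 \sqrt{-118} = 5 \cdot 46 + 124 i \sqrt{118} = 230 + 124 i \sqrt{118}$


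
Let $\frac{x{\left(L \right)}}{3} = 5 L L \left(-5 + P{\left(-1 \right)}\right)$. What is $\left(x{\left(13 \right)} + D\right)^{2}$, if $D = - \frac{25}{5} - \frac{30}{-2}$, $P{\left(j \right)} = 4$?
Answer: $6375625$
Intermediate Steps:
$D = 10$ ($D = \left(-25\right) \frac{1}{5} - -15 = -5 + 15 = 10$)
$x{\left(L \right)} = - 15 L^{2}$ ($x{\left(L \right)} = 3 \cdot 5 L L \left(-5 + 4\right) = 3 \cdot 5 L^{2} \left(-1\right) = 3 \left(- 5 L^{2}\right) = - 15 L^{2}$)
$\left(x{\left(13 \right)} + D\right)^{2} = \left(- 15 \cdot 13^{2} + 10\right)^{2} = \left(\left(-15\right) 169 + 10\right)^{2} = \left(-2535 + 10\right)^{2} = \left(-2525\right)^{2} = 6375625$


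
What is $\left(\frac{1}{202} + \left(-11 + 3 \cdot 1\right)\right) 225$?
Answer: $- \frac{363375}{202} \approx -1798.9$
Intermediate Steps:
$\left(\frac{1}{202} + \left(-11 + 3 \cdot 1\right)\right) 225 = \left(\frac{1}{202} + \left(-11 + 3\right)\right) 225 = \left(\frac{1}{202} - 8\right) 225 = \left(- \frac{1615}{202}\right) 225 = - \frac{363375}{202}$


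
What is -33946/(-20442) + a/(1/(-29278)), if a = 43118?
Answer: -12903080368711/10221 ≈ -1.2624e+9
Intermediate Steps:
-33946/(-20442) + a/(1/(-29278)) = -33946/(-20442) + 43118/(1/(-29278)) = -33946*(-1/20442) + 43118/(-1/29278) = 16973/10221 + 43118*(-29278) = 16973/10221 - 1262408804 = -12903080368711/10221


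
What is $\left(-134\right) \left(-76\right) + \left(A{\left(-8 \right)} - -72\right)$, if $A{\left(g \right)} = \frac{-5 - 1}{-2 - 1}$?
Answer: $10258$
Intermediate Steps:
$A{\left(g \right)} = 2$ ($A{\left(g \right)} = - \frac{6}{-3} = \left(-6\right) \left(- \frac{1}{3}\right) = 2$)
$\left(-134\right) \left(-76\right) + \left(A{\left(-8 \right)} - -72\right) = \left(-134\right) \left(-76\right) + \left(2 - -72\right) = 10184 + \left(2 + 72\right) = 10184 + 74 = 10258$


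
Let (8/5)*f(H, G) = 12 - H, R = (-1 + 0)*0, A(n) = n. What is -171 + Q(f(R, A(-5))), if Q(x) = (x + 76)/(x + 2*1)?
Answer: -3082/19 ≈ -162.21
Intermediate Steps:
R = 0 (R = -1*0 = 0)
f(H, G) = 15/2 - 5*H/8 (f(H, G) = 5*(12 - H)/8 = 15/2 - 5*H/8)
Q(x) = (76 + x)/(2 + x) (Q(x) = (76 + x)/(x + 2) = (76 + x)/(2 + x))
-171 + Q(f(R, A(-5))) = -171 + (76 + (15/2 - 5/8*0))/(2 + (15/2 - 5/8*0)) = -171 + (76 + (15/2 + 0))/(2 + (15/2 + 0)) = -171 + (76 + 15/2)/(2 + 15/2) = -171 + (167/2)/(19/2) = -171 + (2/19)*(167/2) = -171 + 167/19 = -3082/19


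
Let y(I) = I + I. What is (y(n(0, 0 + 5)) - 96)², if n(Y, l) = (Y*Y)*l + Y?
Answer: 9216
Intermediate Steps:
n(Y, l) = Y + l*Y² (n(Y, l) = Y²*l + Y = l*Y² + Y = Y + l*Y²)
y(I) = 2*I
(y(n(0, 0 + 5)) - 96)² = (2*(0*(1 + 0*(0 + 5))) - 96)² = (2*(0*(1 + 0*5)) - 96)² = (2*(0*(1 + 0)) - 96)² = (2*(0*1) - 96)² = (2*0 - 96)² = (0 - 96)² = (-96)² = 9216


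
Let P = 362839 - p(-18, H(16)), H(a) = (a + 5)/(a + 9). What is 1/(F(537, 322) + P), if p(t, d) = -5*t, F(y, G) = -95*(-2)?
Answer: 1/362939 ≈ 2.7553e-6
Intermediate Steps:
H(a) = (5 + a)/(9 + a)
F(y, G) = 190
P = 362749 (P = 362839 - (-5)*(-18) = 362839 - 1*90 = 362839 - 90 = 362749)
1/(F(537, 322) + P) = 1/(190 + 362749) = 1/362939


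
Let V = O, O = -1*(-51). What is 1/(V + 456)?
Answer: 1/507 ≈ 0.0019724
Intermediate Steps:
O = 51
V = 51
1/(V + 456) = 1/(51 + 456) = 1/507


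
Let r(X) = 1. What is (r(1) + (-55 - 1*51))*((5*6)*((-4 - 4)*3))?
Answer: 75600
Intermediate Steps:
(r(1) + (-55 - 1*51))*((5*6)*((-4 - 4)*3)) = (1 + (-55 - 1*51))*((5*6)*((-4 - 4)*3)) = (1 + (-55 - 51))*(30*(-8*3)) = (1 - 106)*(30*(-24)) = -105*(-720) = 75600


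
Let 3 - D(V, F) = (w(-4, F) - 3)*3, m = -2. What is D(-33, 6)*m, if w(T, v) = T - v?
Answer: -84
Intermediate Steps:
D(V, F) = 24 + 3*F (D(V, F) = 3 - ((-4 - F) - 3)*3 = 3 - (-7 - F)*3 = 3 - (-21 - 3*F) = 3 + (21 + 3*F) = 24 + 3*F)
D(-33, 6)*m = (24 + 3*6)*(-2) = (24 + 18)*(-2) = 42*(-2) = -84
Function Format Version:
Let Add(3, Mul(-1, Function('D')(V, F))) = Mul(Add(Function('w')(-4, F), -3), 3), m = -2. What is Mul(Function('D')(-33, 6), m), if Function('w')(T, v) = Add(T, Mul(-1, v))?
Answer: -84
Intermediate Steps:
Function('D')(V, F) = Add(24, Mul(3, F)) (Function('D')(V, F) = Add(3, Mul(-1, Mul(Add(Add(-4, Mul(-1, F)), -3), 3))) = Add(3, Mul(-1, Mul(Add(-7, Mul(-1, F)), 3))) = Add(3, Mul(-1, Add(-21, Mul(-3, F)))) = Add(3, Add(21, Mul(3, F))) = Add(24, Mul(3, F)))
Mul(Function('D')(-33, 6), m) = Mul(Add(24, Mul(3, 6)), -2) = Mul(Add(24, 18), -2) = Mul(42, -2) = -84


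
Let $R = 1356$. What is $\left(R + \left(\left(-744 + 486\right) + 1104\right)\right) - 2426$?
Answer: $-224$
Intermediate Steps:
$\left(R + \left(\left(-744 + 486\right) + 1104\right)\right) - 2426 = \left(1356 + \left(\left(-744 + 486\right) + 1104\right)\right) - 2426 = \left(1356 + \left(-258 + 1104\right)\right) - 2426 = \left(1356 + 846\right) - 2426 = 2202 - 2426 = -224$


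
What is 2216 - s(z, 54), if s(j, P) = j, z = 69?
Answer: 2147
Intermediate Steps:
2216 - s(z, 54) = 2216 - 1*69 = 2216 - 69 = 2147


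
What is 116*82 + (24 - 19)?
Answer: 9517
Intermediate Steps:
116*82 + (24 - 19) = 9512 + 5 = 9517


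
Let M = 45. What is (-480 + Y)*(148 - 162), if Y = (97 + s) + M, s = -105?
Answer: 6202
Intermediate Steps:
Y = 37 (Y = (97 - 105) + 45 = -8 + 45 = 37)
(-480 + Y)*(148 - 162) = (-480 + 37)*(148 - 162) = -443*(-14) = 6202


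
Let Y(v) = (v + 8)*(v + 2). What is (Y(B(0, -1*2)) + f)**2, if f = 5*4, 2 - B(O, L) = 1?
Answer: 2209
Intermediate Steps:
B(O, L) = 1 (B(O, L) = 2 - 1*1 = 2 - 1 = 1)
Y(v) = (2 + v)*(8 + v) (Y(v) = (8 + v)*(2 + v) = (2 + v)*(8 + v))
f = 20
(Y(B(0, -1*2)) + f)**2 = ((16 + 1**2 + 10*1) + 20)**2 = ((16 + 1 + 10) + 20)**2 = (27 + 20)**2 = 47**2 = 2209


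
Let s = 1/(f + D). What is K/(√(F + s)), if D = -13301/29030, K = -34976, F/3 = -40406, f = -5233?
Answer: 17488*I*√699485492703630042797/4604080597367 ≈ 100.46*I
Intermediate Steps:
F = -121218 (F = 3*(-40406) = -121218)
D = -13301/29030 (D = -13301*1/29030 = -13301/29030 ≈ -0.45818)
s = -29030/151927291 (s = 1/(-5233 - 13301/29030) = 1/(-151927291/29030) = -29030/151927291 ≈ -0.00019108)
K/(√(F + s)) = -34976/√(-121218 - 29030/151927291) = -34976*(-I*√699485492703630042797/9208161194734) = -(-17488)*I*√699485492703630042797/4604080597367 = 17488*I*√699485492703630042797/4604080597367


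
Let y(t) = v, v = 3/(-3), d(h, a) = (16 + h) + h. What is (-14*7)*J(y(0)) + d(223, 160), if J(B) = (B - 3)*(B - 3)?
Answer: -1106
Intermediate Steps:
d(h, a) = 16 + 2*h
v = -1 (v = 3*(-⅓) = -1)
y(t) = -1
J(B) = (-3 + B)² (J(B) = (-3 + B)*(-3 + B) = (-3 + B)²)
(-14*7)*J(y(0)) + d(223, 160) = (-14*7)*(-3 - 1)² + (16 + 2*223) = -98*(-4)² + (16 + 446) = -98*16 + 462 = -1568 + 462 = -1106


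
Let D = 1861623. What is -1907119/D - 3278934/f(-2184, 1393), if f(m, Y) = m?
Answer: 21631112773/14417676 ≈ 1500.3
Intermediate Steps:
-1907119/D - 3278934/f(-2184, 1393) = -1907119/1861623 - 3278934/(-2184) = -1907119*1/1861623 - 3278934*(-1/2184) = -40577/39609 + 546489/364 = 21631112773/14417676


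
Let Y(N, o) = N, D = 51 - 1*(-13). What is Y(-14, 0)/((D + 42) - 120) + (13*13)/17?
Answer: 186/17 ≈ 10.941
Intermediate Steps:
D = 64 (D = 51 + 13 = 64)
Y(-14, 0)/((D + 42) - 120) + (13*13)/17 = -14/((64 + 42) - 120) + (13*13)/17 = -14/(106 - 120) + 169*(1/17) = -14/(-14) + 169/17 = -14*(-1/14) + 169/17 = 1 + 169/17 = 186/17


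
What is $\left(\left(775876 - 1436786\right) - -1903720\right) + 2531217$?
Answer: $3774027$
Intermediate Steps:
$\left(\left(775876 - 1436786\right) - -1903720\right) + 2531217 = \left(\left(775876 - 1436786\right) + 1903720\right) + 2531217 = \left(-660910 + 1903720\right) + 2531217 = 1242810 + 2531217 = 3774027$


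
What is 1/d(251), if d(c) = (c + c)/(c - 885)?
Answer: -317/251 ≈ -1.2629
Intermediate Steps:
d(c) = 2*c/(-885 + c) (d(c) = (2*c)/(-885 + c) = 2*c/(-885 + c))
1/d(251) = 1/(2*251/(-885 + 251)) = 1/(2*251/(-634)) = 1/(2*251*(-1/634)) = 1/(-251/317) = -317/251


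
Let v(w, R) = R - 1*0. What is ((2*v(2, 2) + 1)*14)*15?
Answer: 1050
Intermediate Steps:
v(w, R) = R (v(w, R) = R + 0 = R)
((2*v(2, 2) + 1)*14)*15 = ((2*2 + 1)*14)*15 = ((4 + 1)*14)*15 = (5*14)*15 = 70*15 = 1050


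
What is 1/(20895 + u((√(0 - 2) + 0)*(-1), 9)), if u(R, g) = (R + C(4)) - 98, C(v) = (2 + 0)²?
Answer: 20801/432681603 + I*√2/432681603 ≈ 4.8075e-5 + 3.2685e-9*I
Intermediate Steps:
C(v) = 4 (C(v) = 2² = 4)
u(R, g) = -94 + R (u(R, g) = (R + 4) - 98 = (4 + R) - 98 = -94 + R)
1/(20895 + u((√(0 - 2) + 0)*(-1), 9)) = 1/(20895 + (-94 + (√(0 - 2) + 0)*(-1))) = 1/(20895 + (-94 + (√(-2) + 0)*(-1))) = 1/(20895 + (-94 + (I*√2 + 0)*(-1))) = 1/(20895 + (-94 + (I*√2)*(-1))) = 1/(20895 + (-94 - I*√2)) = 1/(20801 - I*√2)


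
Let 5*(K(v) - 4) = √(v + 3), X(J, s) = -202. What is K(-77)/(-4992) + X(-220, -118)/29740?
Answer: -70459/9278880 - I*√74/24960 ≈ -0.0075935 - 0.00034464*I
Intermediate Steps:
K(v) = 4 + √(3 + v)/5 (K(v) = 4 + √(v + 3)/5 = 4 + √(3 + v)/5)
K(-77)/(-4992) + X(-220, -118)/29740 = (4 + √(3 - 77)/5)/(-4992) - 202/29740 = (4 + √(-74)/5)*(-1/4992) - 202*1/29740 = (4 + (I*√74)/5)*(-1/4992) - 101/14870 = (4 + I*√74/5)*(-1/4992) - 101/14870 = (-1/1248 - I*√74/24960) - 101/14870 = -70459/9278880 - I*√74/24960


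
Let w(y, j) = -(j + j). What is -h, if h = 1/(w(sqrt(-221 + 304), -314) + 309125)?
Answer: -1/309753 ≈ -3.2284e-6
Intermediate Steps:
w(y, j) = -2*j
h = 1/309753 (h = 1/(-2*(-314) + 309125) = 1/(628 + 309125) = 1/309753 ≈ 3.2284e-6)
-h = -1*1/309753 = -1/309753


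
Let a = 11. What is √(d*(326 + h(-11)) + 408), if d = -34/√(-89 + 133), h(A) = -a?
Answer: √(49368 - 58905*√11)/11 ≈ 34.736*I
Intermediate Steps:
h(A) = -11 (h(A) = -1*11 = -11)
d = -17*√11/11 (d = -34*√11/22 = -17*√11/11 ≈ -5.1257)
√(d*(326 + h(-11)) + 408) = √((-17*√11/11)*(326 - 11) + 408) = √(-17*√11/11*315 + 408) = √(-5355*√11/11 + 408) = √(408 - 5355*√11/11)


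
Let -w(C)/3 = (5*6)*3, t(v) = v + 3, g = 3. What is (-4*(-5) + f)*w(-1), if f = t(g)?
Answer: -7020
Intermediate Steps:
t(v) = 3 + v
w(C) = -270 (w(C) = -3*5*6*3 = -90*3 = -3*90 = -270)
f = 6 (f = 3 + 3 = 6)
(-4*(-5) + f)*w(-1) = (-4*(-5) + 6)*(-270) = (20 + 6)*(-270) = 26*(-270) = -7020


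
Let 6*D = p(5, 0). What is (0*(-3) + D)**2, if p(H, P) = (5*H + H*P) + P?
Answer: 625/36 ≈ 17.361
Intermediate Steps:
p(H, P) = P + 5*H + H*P
D = 25/6 (D = (0 + 5*5 + 5*0)/6 = (0 + 25 + 0)/6 = (1/6)*25 = 25/6 ≈ 4.1667)
(0*(-3) + D)**2 = (0*(-3) + 25/6)**2 = (0 + 25/6)**2 = (25/6)**2 = 625/36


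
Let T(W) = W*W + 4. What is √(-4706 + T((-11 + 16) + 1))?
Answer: I*√4666 ≈ 68.308*I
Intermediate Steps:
T(W) = 4 + W² (T(W) = W² + 4 = 4 + W²)
√(-4706 + T((-11 + 16) + 1)) = √(-4706 + (4 + ((-11 + 16) + 1)²)) = √(-4706 + (4 + (5 + 1)²)) = √(-4706 + (4 + 6²)) = √(-4706 + (4 + 36)) = √(-4706 + 40) = √(-4666) = I*√4666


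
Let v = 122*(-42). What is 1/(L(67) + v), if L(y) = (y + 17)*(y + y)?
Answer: 1/6132 ≈ 0.00016308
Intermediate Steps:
L(y) = 2*y*(17 + y) (L(y) = (17 + y)*(2*y) = 2*y*(17 + y))
v = -5124
1/(L(67) + v) = 1/(2*67*(17 + 67) - 5124) = 1/(2*67*84 - 5124) = 1/(11256 - 5124) = 1/6132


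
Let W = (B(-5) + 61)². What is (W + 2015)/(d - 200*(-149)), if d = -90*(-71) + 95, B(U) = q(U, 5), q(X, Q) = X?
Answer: 1717/12095 ≈ 0.14196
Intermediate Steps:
B(U) = U
d = 6485 (d = 6390 + 95 = 6485)
W = 3136 (W = (-5 + 61)² = 56² = 3136)
(W + 2015)/(d - 200*(-149)) = (3136 + 2015)/(6485 - 200*(-149)) = 5151/(6485 + 29800) = 5151/36285 = 5151*(1/36285) = 1717/12095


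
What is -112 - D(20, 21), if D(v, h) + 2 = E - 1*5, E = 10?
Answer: -115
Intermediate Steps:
D(v, h) = 3 (D(v, h) = -2 + (10 - 1*5) = -2 + (10 - 5) = -2 + 5 = 3)
-112 - D(20, 21) = -112 - 1*3 = -112 - 3 = -115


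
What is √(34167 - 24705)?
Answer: √9462 ≈ 97.273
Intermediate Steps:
√(34167 - 24705) = √9462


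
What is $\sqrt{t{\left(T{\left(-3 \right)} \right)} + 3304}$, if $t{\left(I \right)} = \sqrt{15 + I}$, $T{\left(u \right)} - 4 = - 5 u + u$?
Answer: $\sqrt{3304 + \sqrt{31}} \approx 57.529$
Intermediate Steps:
$T{\left(u \right)} = 4 - 4 u$ ($T{\left(u \right)} = 4 + \left(- 5 u + u\right) = 4 - 4 u$)
$\sqrt{t{\left(T{\left(-3 \right)} \right)} + 3304} = \sqrt{\sqrt{15 + \left(4 - -12\right)} + 3304} = \sqrt{\sqrt{15 + \left(4 + 12\right)} + 3304} = \sqrt{\sqrt{15 + 16} + 3304} = \sqrt{\sqrt{31} + 3304} = \sqrt{3304 + \sqrt{31}}$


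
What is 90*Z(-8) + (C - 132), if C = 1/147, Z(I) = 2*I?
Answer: -231083/147 ≈ -1572.0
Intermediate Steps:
C = 1/147 ≈ 0.0068027
90*Z(-8) + (C - 132) = 90*(2*(-8)) + (1/147 - 132) = 90*(-16) - 19403/147 = -1440 - 19403/147 = -231083/147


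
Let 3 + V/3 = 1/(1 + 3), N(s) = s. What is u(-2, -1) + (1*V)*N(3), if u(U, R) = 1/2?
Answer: -97/4 ≈ -24.250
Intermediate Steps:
u(U, R) = ½
V = -33/4 (V = -9 + 3/(1 + 3) = -9 + 3/4 = -9 + 3*(¼) = -9 + ¾ = -33/4 ≈ -8.2500)
u(-2, -1) + (1*V)*N(3) = ½ + (1*(-33/4))*3 = ½ - 33/4*3 = ½ - 99/4 = -97/4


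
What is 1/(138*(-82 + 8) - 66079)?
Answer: -1/76291 ≈ -1.3108e-5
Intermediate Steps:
1/(138*(-82 + 8) - 66079) = 1/(138*(-74) - 66079) = 1/(-10212 - 66079) = 1/(-76291) = -1/76291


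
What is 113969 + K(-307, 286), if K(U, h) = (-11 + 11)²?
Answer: 113969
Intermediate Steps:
K(U, h) = 0 (K(U, h) = 0² = 0)
113969 + K(-307, 286) = 113969 + 0 = 113969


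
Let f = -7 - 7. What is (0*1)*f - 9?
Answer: -9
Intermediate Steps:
f = -14
(0*1)*f - 9 = (0*1)*(-14) - 9 = 0*(-14) - 9 = 0 - 9 = -9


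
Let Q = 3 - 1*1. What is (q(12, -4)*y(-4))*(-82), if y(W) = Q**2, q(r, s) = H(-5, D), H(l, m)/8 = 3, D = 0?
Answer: -7872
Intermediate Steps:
H(l, m) = 24 (H(l, m) = 8*3 = 24)
Q = 2 (Q = 3 - 1 = 2)
q(r, s) = 24
y(W) = 4 (y(W) = 2**2 = 4)
(q(12, -4)*y(-4))*(-82) = (24*4)*(-82) = 96*(-82) = -7872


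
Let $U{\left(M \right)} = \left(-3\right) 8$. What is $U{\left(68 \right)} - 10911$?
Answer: $-10935$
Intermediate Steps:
$U{\left(M \right)} = -24$
$U{\left(68 \right)} - 10911 = -24 - 10911 = -10935$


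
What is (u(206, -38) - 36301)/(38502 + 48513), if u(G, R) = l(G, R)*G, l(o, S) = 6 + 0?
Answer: -7013/17403 ≈ -0.40298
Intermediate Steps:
l(o, S) = 6
u(G, R) = 6*G
(u(206, -38) - 36301)/(38502 + 48513) = (6*206 - 36301)/(38502 + 48513) = (1236 - 36301)/87015 = -35065*1/87015 = -7013/17403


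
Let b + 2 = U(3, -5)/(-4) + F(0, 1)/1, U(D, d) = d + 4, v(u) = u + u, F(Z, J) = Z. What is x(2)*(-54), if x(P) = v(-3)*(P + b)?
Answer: 81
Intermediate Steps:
v(u) = 2*u
U(D, d) = 4 + d
b = -7/4 (b = -2 + ((4 - 5)/(-4) + 0/1) = -2 + (-1*(-¼) + 0*1) = -2 + (¼ + 0) = -2 + ¼ = -7/4 ≈ -1.7500)
x(P) = 21/2 - 6*P (x(P) = (2*(-3))*(P - 7/4) = -6*(-7/4 + P) = 21/2 - 6*P)
x(2)*(-54) = (21/2 - 6*2)*(-54) = (21/2 - 12)*(-54) = -3/2*(-54) = 81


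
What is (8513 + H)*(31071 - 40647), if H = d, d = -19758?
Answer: 107682120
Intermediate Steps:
H = -19758
(8513 + H)*(31071 - 40647) = (8513 - 19758)*(31071 - 40647) = -11245*(-9576) = 107682120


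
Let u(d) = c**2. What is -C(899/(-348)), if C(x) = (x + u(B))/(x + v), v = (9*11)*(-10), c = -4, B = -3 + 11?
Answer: 161/11911 ≈ 0.013517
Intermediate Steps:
B = 8
v = -990 (v = 99*(-10) = -990)
u(d) = 16 (u(d) = (-4)**2 = 16)
C(x) = (16 + x)/(-990 + x) (C(x) = (x + 16)/(x - 990) = (16 + x)/(-990 + x))
-C(899/(-348)) = -(16 + 899/(-348))/(-990 + 899/(-348)) = -(16 + 899*(-1/348))/(-990 + 899*(-1/348)) = -(16 - 31/12)/(-990 - 31/12) = -161/((-11911/12)*12) = -(-12)*161/(11911*12) = -1*(-161/11911) = 161/11911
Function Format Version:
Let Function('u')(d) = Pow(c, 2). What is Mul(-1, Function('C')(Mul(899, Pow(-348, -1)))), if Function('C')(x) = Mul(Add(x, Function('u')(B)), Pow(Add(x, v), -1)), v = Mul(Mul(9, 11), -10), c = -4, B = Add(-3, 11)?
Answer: Rational(161, 11911) ≈ 0.013517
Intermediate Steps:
B = 8
v = -990 (v = Mul(99, -10) = -990)
Function('u')(d) = 16 (Function('u')(d) = Pow(-4, 2) = 16)
Function('C')(x) = Mul(Pow(Add(-990, x), -1), Add(16, x)) (Function('C')(x) = Mul(Add(x, 16), Pow(Add(x, -990), -1)) = Mul(Add(16, x), Pow(Add(-990, x), -1)) = Mul(Pow(Add(-990, x), -1), Add(16, x)))
Mul(-1, Function('C')(Mul(899, Pow(-348, -1)))) = Mul(-1, Mul(Pow(Add(-990, Mul(899, Pow(-348, -1))), -1), Add(16, Mul(899, Pow(-348, -1))))) = Mul(-1, Mul(Pow(Add(-990, Mul(899, Rational(-1, 348))), -1), Add(16, Mul(899, Rational(-1, 348))))) = Mul(-1, Mul(Pow(Add(-990, Rational(-31, 12)), -1), Add(16, Rational(-31, 12)))) = Mul(-1, Mul(Pow(Rational(-11911, 12), -1), Rational(161, 12))) = Mul(-1, Mul(Rational(-12, 11911), Rational(161, 12))) = Mul(-1, Rational(-161, 11911)) = Rational(161, 11911)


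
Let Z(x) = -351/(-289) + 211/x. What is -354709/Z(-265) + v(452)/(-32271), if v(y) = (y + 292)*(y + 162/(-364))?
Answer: -857812012290757/1011600772 ≈ -8.4798e+5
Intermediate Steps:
v(y) = (292 + y)*(-81/182 + y) (v(y) = (292 + y)*(y + 162*(-1/364)) = (292 + y)*(y - 81/182) = (292 + y)*(-81/182 + y))
Z(x) = 351/289 + 211/x (Z(x) = -351*(-1/289) + 211/x = 351/289 + 211/x)
-354709/Z(-265) + v(452)/(-32271) = -354709/(351/289 + 211/(-265)) + (-11826/91 + 452² + (53063/182)*452)/(-32271) = -354709/(351/289 + 211*(-1/265)) + (-11826/91 + 204304 + 11992238/91)*(-1/32271) = -354709/(351/289 - 211/265) + (30572076/91)*(-1/32271) = -354709/32036/76585 - 328732/31577 = -354709*76585/32036 - 328732/31577 = -27165388765/32036 - 328732/31577 = -857812012290757/1011600772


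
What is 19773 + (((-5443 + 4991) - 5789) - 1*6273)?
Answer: 7259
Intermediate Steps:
19773 + (((-5443 + 4991) - 5789) - 1*6273) = 19773 + ((-452 - 5789) - 6273) = 19773 + (-6241 - 6273) = 19773 - 12514 = 7259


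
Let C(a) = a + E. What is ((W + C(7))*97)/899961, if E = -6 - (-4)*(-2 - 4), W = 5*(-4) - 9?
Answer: -5044/899961 ≈ -0.0056047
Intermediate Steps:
W = -29 (W = -20 - 9 = -29)
E = -30 (E = -6 - (-4)*(-6) = -6 - 1*24 = -6 - 24 = -30)
C(a) = -30 + a (C(a) = a - 30 = -30 + a)
((W + C(7))*97)/899961 = ((-29 + (-30 + 7))*97)/899961 = ((-29 - 23)*97)*(1/899961) = -52*97*(1/899961) = -5044*1/899961 = -5044/899961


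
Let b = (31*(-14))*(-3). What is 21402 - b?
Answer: 20100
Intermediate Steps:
b = 1302 (b = -434*(-3) = 1302)
21402 - b = 21402 - 1*1302 = 21402 - 1302 = 20100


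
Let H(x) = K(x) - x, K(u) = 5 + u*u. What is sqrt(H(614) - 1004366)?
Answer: I*sqrt(627979) ≈ 792.45*I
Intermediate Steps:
K(u) = 5 + u**2
H(x) = 5 + x**2 - x (H(x) = (5 + x**2) - x = 5 + x**2 - x)
sqrt(H(614) - 1004366) = sqrt((5 + 614**2 - 1*614) - 1004366) = sqrt((5 + 376996 - 614) - 1004366) = sqrt(376387 - 1004366) = sqrt(-627979) = I*sqrt(627979)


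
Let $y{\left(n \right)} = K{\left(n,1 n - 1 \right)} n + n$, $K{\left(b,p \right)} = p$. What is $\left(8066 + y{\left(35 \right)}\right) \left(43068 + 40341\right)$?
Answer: $774953019$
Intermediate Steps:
$y{\left(n \right)} = n + n \left(-1 + n\right)$ ($y{\left(n \right)} = \left(1 n - 1\right) n + n = \left(n - 1\right) n + n = \left(-1 + n\right) n + n = n \left(-1 + n\right) + n = n + n \left(-1 + n\right)$)
$\left(8066 + y{\left(35 \right)}\right) \left(43068 + 40341\right) = \left(8066 + 35^{2}\right) \left(43068 + 40341\right) = \left(8066 + 1225\right) 83409 = 9291 \cdot 83409 = 774953019$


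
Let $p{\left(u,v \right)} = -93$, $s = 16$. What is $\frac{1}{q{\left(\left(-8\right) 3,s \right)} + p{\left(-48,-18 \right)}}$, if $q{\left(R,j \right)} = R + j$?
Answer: $- \frac{1}{101} \approx -0.009901$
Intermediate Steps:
$\frac{1}{q{\left(\left(-8\right) 3,s \right)} + p{\left(-48,-18 \right)}} = \frac{1}{\left(\left(-8\right) 3 + 16\right) - 93} = \frac{1}{\left(-24 + 16\right) - 93} = \frac{1}{-8 - 93} = \frac{1}{-101} = - \frac{1}{101}$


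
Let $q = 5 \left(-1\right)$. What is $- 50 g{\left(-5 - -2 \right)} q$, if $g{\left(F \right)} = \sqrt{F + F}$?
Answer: $250 i \sqrt{6} \approx 612.37 i$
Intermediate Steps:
$q = -5$
$g{\left(F \right)} = \sqrt{2} \sqrt{F}$ ($g{\left(F \right)} = \sqrt{2 F} = \sqrt{2} \sqrt{F}$)
$- 50 g{\left(-5 - -2 \right)} q = - 50 \sqrt{2} \sqrt{-5 - -2} \left(-5\right) = - 50 \sqrt{2} \sqrt{-5 + 2} \left(-5\right) = - 50 \sqrt{2} \sqrt{-3} \left(-5\right) = - 50 \sqrt{2} i \sqrt{3} \left(-5\right) = - 50 i \sqrt{6} \left(-5\right) = 250 i \sqrt{6}$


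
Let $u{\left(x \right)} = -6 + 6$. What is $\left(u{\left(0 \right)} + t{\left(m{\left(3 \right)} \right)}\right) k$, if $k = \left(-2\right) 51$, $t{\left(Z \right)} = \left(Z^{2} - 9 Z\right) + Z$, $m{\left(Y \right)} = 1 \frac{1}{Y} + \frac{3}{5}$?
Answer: $\frac{50456}{75} \approx 672.75$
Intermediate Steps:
$m{\left(Y \right)} = \frac{3}{5} + \frac{1}{Y}$ ($m{\left(Y \right)} = \frac{1}{Y} + 3 \cdot \frac{1}{5} = \frac{1}{Y} + \frac{3}{5} = \frac{3}{5} + \frac{1}{Y}$)
$t{\left(Z \right)} = Z^{2} - 8 Z$
$u{\left(x \right)} = 0$
$k = -102$
$\left(u{\left(0 \right)} + t{\left(m{\left(3 \right)} \right)}\right) k = \left(0 + \left(\frac{3}{5} + \frac{1}{3}\right) \left(-8 + \left(\frac{3}{5} + \frac{1}{3}\right)\right)\right) \left(-102\right) = \left(0 + \frac{14 \left(-8 + \frac{14}{15}\right)}{15}\right) \left(-102\right) = \left(0 + \frac{14}{15} \left(- \frac{106}{15}\right)\right) \left(-102\right) = \left(0 - \frac{1484}{225}\right) \left(-102\right) = \left(- \frac{1484}{225}\right) \left(-102\right) = \frac{50456}{75}$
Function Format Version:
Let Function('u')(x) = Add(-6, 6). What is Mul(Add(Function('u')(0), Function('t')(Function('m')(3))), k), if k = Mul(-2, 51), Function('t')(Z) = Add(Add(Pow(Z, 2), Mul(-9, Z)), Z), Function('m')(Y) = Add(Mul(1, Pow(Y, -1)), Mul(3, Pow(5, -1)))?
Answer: Rational(50456, 75) ≈ 672.75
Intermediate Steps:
Function('m')(Y) = Add(Rational(3, 5), Pow(Y, -1)) (Function('m')(Y) = Add(Pow(Y, -1), Mul(3, Rational(1, 5))) = Add(Pow(Y, -1), Rational(3, 5)) = Add(Rational(3, 5), Pow(Y, -1)))
Function('t')(Z) = Add(Pow(Z, 2), Mul(-8, Z))
Function('u')(x) = 0
k = -102
Mul(Add(Function('u')(0), Function('t')(Function('m')(3))), k) = Mul(Add(0, Mul(Add(Rational(3, 5), Pow(3, -1)), Add(-8, Add(Rational(3, 5), Pow(3, -1))))), -102) = Mul(Add(0, Mul(Add(Rational(3, 5), Rational(1, 3)), Add(-8, Add(Rational(3, 5), Rational(1, 3))))), -102) = Mul(Add(0, Mul(Rational(14, 15), Add(-8, Rational(14, 15)))), -102) = Mul(Add(0, Mul(Rational(14, 15), Rational(-106, 15))), -102) = Mul(Add(0, Rational(-1484, 225)), -102) = Mul(Rational(-1484, 225), -102) = Rational(50456, 75)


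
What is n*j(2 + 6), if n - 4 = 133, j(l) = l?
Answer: 1096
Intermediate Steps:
n = 137 (n = 4 + 133 = 137)
n*j(2 + 6) = 137*(2 + 6) = 137*8 = 1096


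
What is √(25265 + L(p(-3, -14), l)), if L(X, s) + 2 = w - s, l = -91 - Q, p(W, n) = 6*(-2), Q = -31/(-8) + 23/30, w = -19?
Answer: √91222710/60 ≈ 159.18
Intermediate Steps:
Q = 557/120 (Q = -31*(-⅛) + 23*(1/30) = 31/8 + 23/30 = 557/120 ≈ 4.6417)
p(W, n) = -12
l = -11477/120 (l = -91 - 1*557/120 = -91 - 557/120 = -11477/120 ≈ -95.642)
L(X, s) = -21 - s (L(X, s) = -2 + (-19 - s) = -21 - s)
√(25265 + L(p(-3, -14), l)) = √(25265 + (-21 - 1*(-11477/120))) = √(25265 + (-21 + 11477/120)) = √(25265 + 8957/120) = √(3040757/120) = √91222710/60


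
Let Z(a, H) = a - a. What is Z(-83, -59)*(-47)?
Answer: 0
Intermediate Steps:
Z(a, H) = 0
Z(-83, -59)*(-47) = 0*(-47) = 0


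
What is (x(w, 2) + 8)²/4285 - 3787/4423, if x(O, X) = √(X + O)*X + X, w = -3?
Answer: -15802687/18952555 + 8*I/857 ≈ -0.8338 + 0.0093349*I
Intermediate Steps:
x(O, X) = X + X*√(O + X) (x(O, X) = √(O + X)*X + X = X*√(O + X) + X = X + X*√(O + X))
(x(w, 2) + 8)²/4285 - 3787/4423 = (2*(1 + √(-3 + 2)) + 8)²/4285 - 3787/4423 = (2*(1 + √(-1)) + 8)²*(1/4285) - 3787*1/4423 = (2*(1 + I) + 8)²*(1/4285) - 3787/4423 = ((2 + 2*I) + 8)²*(1/4285) - 3787/4423 = (10 + 2*I)²*(1/4285) - 3787/4423 = (10 + 2*I)²/4285 - 3787/4423 = -3787/4423 + (10 + 2*I)²/4285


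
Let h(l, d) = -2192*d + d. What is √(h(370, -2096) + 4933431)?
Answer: √9525767 ≈ 3086.4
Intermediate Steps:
h(l, d) = -2191*d
√(h(370, -2096) + 4933431) = √(-2191*(-2096) + 4933431) = √(4592336 + 4933431) = √9525767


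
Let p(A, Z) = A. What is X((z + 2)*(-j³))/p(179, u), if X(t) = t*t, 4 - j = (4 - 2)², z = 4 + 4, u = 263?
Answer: 0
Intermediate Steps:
z = 8
j = 0 (j = 4 - (4 - 2)² = 4 - 1*2² = 4 - 1*4 = 4 - 4 = 0)
X(t) = t²
X((z + 2)*(-j³))/p(179, u) = ((8 + 2)*(-1*0³))²/179 = (10*(-1*0))²*(1/179) = (10*0)²*(1/179) = 0²*(1/179) = 0*(1/179) = 0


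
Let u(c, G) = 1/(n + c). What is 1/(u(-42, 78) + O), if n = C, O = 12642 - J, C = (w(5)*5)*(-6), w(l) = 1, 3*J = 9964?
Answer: 72/671087 ≈ 0.00010729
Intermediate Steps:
J = 9964/3 (J = (⅓)*9964 = 9964/3 ≈ 3321.3)
C = -30 (C = (1*5)*(-6) = 5*(-6) = -30)
O = 27962/3 (O = 12642 - 1*9964/3 = 12642 - 9964/3 = 27962/3 ≈ 9320.7)
n = -30
u(c, G) = 1/(-30 + c)
1/(u(-42, 78) + O) = 1/(1/(-30 - 42) + 27962/3) = 1/(1/(-72) + 27962/3) = 1/(-1/72 + 27962/3) = 1/(671087/72) = 72/671087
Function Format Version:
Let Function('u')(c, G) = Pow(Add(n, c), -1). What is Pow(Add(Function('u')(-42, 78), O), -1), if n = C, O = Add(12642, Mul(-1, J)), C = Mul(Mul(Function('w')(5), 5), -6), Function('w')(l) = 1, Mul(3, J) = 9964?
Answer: Rational(72, 671087) ≈ 0.00010729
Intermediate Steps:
J = Rational(9964, 3) (J = Mul(Rational(1, 3), 9964) = Rational(9964, 3) ≈ 3321.3)
C = -30 (C = Mul(Mul(1, 5), -6) = Mul(5, -6) = -30)
O = Rational(27962, 3) (O = Add(12642, Mul(-1, Rational(9964, 3))) = Add(12642, Rational(-9964, 3)) = Rational(27962, 3) ≈ 9320.7)
n = -30
Function('u')(c, G) = Pow(Add(-30, c), -1)
Pow(Add(Function('u')(-42, 78), O), -1) = Pow(Add(Pow(Add(-30, -42), -1), Rational(27962, 3)), -1) = Pow(Add(Pow(-72, -1), Rational(27962, 3)), -1) = Pow(Add(Rational(-1, 72), Rational(27962, 3)), -1) = Pow(Rational(671087, 72), -1) = Rational(72, 671087)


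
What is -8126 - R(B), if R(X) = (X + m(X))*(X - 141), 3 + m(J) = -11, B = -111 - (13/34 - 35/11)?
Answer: -5396197679/139876 ≈ -38578.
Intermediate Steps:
B = -40467/374 (B = -111 - (13*(1/34) - 35*1/11) = -111 - (13/34 - 35/11) = -111 - 1*(-1047/374) = -111 + 1047/374 = -40467/374 ≈ -108.20)
m(J) = -14 (m(J) = -3 - 11 = -14)
R(X) = (-141 + X)*(-14 + X) (R(X) = (X - 14)*(X - 141) = (-14 + X)*(-141 + X) = (-141 + X)*(-14 + X))
-8126 - R(B) = -8126 - (1974 + (-40467/374)² - 155*(-40467/374)) = -8126 - (1974 + 1637578089/139876 + 6272385/374) = -8126 - 1*4259565303/139876 = -8126 - 4259565303/139876 = -5396197679/139876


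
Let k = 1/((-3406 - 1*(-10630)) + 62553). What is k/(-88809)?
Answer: -1/6196825593 ≈ -1.6137e-10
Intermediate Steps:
k = 1/69777 (k = 1/((-3406 + 10630) + 62553) = 1/(7224 + 62553) = 1/69777 ≈ 1.4331e-5)
k/(-88809) = (1/69777)/(-88809) = (1/69777)*(-1/88809) = -1/6196825593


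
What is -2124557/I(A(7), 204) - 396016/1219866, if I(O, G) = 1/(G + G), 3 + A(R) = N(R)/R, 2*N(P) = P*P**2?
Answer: -528701669467856/609933 ≈ -8.6682e+8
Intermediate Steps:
N(P) = P**3/2 (N(P) = (P*P**2)/2 = P**3/2)
A(R) = -3 + R**2/2 (A(R) = -3 + (R**3/2)/R = -3 + R**2/2)
I(O, G) = 1/(2*G)
-2124557/I(A(7), 204) - 396016/1219866 = -2124557/((1/2)/204) - 396016/1219866 = -2124557/((1/2)*(1/204)) - 396016*1/1219866 = -2124557/1/408 - 198008/609933 = -2124557*408 - 198008/609933 = -866819256 - 198008/609933 = -528701669467856/609933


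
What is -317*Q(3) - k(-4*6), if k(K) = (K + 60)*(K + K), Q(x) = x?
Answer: 777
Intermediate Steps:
k(K) = 2*K*(60 + K) (k(K) = (60 + K)*(2*K) = 2*K*(60 + K))
-317*Q(3) - k(-4*6) = -317*3 - 2*(-4*6)*(60 - 4*6) = -951 - 2*(-24)*(60 - 24) = -951 - 2*(-24)*36 = -951 - 1*(-1728) = -951 + 1728 = 777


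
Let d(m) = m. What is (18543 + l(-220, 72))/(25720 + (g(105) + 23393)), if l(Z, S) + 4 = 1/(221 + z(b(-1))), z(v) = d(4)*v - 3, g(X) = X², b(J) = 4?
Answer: 4338127/14072292 ≈ 0.30827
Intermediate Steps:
z(v) = -3 + 4*v (z(v) = 4*v - 3 = -3 + 4*v)
l(Z, S) = -935/234 (l(Z, S) = -4 + 1/(221 + (-3 + 4*4)) = -4 + 1/(221 + (-3 + 16)) = -4 + 1/(221 + 13) = -4 + 1/234 = -935/234)
(18543 + l(-220, 72))/(25720 + (g(105) + 23393)) = (18543 - 935/234)/(25720 + (105² + 23393)) = 4338127/(234*(25720 + (11025 + 23393))) = 4338127/(234*(25720 + 34418)) = (4338127/234)/60138 = (4338127/234)*(1/60138) = 4338127/14072292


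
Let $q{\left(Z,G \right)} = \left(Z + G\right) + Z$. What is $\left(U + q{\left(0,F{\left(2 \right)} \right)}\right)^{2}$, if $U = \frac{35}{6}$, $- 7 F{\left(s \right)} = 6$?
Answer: $\frac{43681}{1764} \approx 24.762$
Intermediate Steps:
$F{\left(s \right)} = - \frac{6}{7}$ ($F{\left(s \right)} = \left(- \frac{1}{7}\right) 6 = - \frac{6}{7}$)
$q{\left(Z,G \right)} = G + 2 Z$ ($q{\left(Z,G \right)} = \left(G + Z\right) + Z = G + 2 Z$)
$U = \frac{35}{6}$ ($U = 35 \cdot \frac{1}{6} = \frac{35}{6} \approx 5.8333$)
$\left(U + q{\left(0,F{\left(2 \right)} \right)}\right)^{2} = \left(\frac{35}{6} + \left(- \frac{6}{7} + 2 \cdot 0\right)\right)^{2} = \left(\frac{35}{6} + \left(- \frac{6}{7} + 0\right)\right)^{2} = \left(\frac{35}{6} - \frac{6}{7}\right)^{2} = \left(\frac{209}{42}\right)^{2} = \frac{43681}{1764}$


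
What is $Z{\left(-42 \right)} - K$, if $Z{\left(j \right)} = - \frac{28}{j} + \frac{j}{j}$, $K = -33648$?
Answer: $\frac{100949}{3} \approx 33650.0$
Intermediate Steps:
$Z{\left(j \right)} = 1 - \frac{28}{j}$ ($Z{\left(j \right)} = - \frac{28}{j} + 1 = 1 - \frac{28}{j}$)
$Z{\left(-42 \right)} - K = \frac{-28 - 42}{-42} - -33648 = \left(- \frac{1}{42}\right) \left(-70\right) + 33648 = \frac{5}{3} + 33648 = \frac{100949}{3}$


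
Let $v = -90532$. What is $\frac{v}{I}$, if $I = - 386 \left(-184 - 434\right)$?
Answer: $- \frac{22633}{59637} \approx -0.37951$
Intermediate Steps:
$I = 238548$ ($I = \left(-386\right) \left(-618\right) = 238548$)
$\frac{v}{I} = - \frac{90532}{238548} = \left(-90532\right) \frac{1}{238548} = - \frac{22633}{59637}$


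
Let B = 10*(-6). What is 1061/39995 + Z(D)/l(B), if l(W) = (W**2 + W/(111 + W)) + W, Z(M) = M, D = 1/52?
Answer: 663965487/25023431680 ≈ 0.026534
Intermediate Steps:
D = 1/52 ≈ 0.019231
B = -60
l(W) = W + W**2 + W/(111 + W) (l(W) = (W**2 + W/(111 + W)) + W = W + W**2 + W/(111 + W))
1061/39995 + Z(D)/l(B) = 1061/39995 + 1/(52*((-60*(112 + (-60)**2 + 112*(-60))/(111 - 60)))) = 1061*(1/39995) + 1/(52*((-60*(112 + 3600 - 6720)/51))) = 1061/39995 + 1/(52*((-60*1/51*(-3008)))) = 1061/39995 + 1/(52*(60160/17)) = 1061/39995 + (1/52)*(17/60160) = 1061/39995 + 17/3128320 = 663965487/25023431680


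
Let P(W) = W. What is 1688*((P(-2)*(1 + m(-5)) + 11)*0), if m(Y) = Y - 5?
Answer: 0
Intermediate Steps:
m(Y) = -5 + Y
1688*((P(-2)*(1 + m(-5)) + 11)*0) = 1688*((-2*(1 + (-5 - 5)) + 11)*0) = 1688*((-2*(1 - 10) + 11)*0) = 1688*((-2*(-9) + 11)*0) = 1688*((18 + 11)*0) = 1688*(29*0) = 1688*0 = 0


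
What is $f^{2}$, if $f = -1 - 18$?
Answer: $361$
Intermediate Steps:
$f = -19$ ($f = -1 - 18 = -19$)
$f^{2} = \left(-19\right)^{2} = 361$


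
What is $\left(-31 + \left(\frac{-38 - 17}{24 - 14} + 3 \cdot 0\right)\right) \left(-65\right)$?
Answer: $\frac{4745}{2} \approx 2372.5$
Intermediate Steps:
$\left(-31 + \left(\frac{-38 - 17}{24 - 14} + 3 \cdot 0\right)\right) \left(-65\right) = \left(-31 + \left(- \frac{55}{10} + 0\right)\right) \left(-65\right) = \left(-31 + \left(\left(-55\right) \frac{1}{10} + 0\right)\right) \left(-65\right) = \left(-31 + \left(- \frac{11}{2} + 0\right)\right) \left(-65\right) = \left(-31 - \frac{11}{2}\right) \left(-65\right) = \left(- \frac{73}{2}\right) \left(-65\right) = \frac{4745}{2}$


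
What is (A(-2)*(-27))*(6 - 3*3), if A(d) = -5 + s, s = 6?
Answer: 81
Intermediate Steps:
A(d) = 1 (A(d) = -5 + 6 = 1)
(A(-2)*(-27))*(6 - 3*3) = (1*(-27))*(6 - 3*3) = -27*(6 - 9) = -27*(-3) = 81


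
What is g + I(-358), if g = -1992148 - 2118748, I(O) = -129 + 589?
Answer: -4110436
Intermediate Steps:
I(O) = 460
g = -4110896
g + I(-358) = -4110896 + 460 = -4110436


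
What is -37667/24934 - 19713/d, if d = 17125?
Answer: -1185163/445250 ≈ -2.6618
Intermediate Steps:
-37667/24934 - 19713/d = -37667/24934 - 19713/17125 = -37667*1/24934 - 19713*1/17125 = -5381/3562 - 19713/17125 = -1185163/445250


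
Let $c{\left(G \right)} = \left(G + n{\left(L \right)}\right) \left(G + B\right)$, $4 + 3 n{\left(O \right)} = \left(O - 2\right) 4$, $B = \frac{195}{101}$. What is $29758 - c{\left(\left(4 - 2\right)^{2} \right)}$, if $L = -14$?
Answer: $\frac{9050218}{303} \approx 29869.0$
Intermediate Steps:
$B = \frac{195}{101}$ ($B = 195 \cdot \frac{1}{101} = \frac{195}{101} \approx 1.9307$)
$n{\left(O \right)} = -4 + \frac{4 O}{3}$ ($n{\left(O \right)} = - \frac{4}{3} + \frac{\left(O - 2\right) 4}{3} = - \frac{4}{3} + \frac{\left(-2 + O\right) 4}{3} = - \frac{4}{3} + \frac{-8 + 4 O}{3} = - \frac{4}{3} + \left(- \frac{8}{3} + \frac{4 O}{3}\right) = -4 + \frac{4 O}{3}$)
$c{\left(G \right)} = \left(- \frac{68}{3} + G\right) \left(\frac{195}{101} + G\right)$ ($c{\left(G \right)} = \left(G + \left(-4 + \frac{4}{3} \left(-14\right)\right)\right) \left(G + \frac{195}{101}\right) = \left(G - \frac{68}{3}\right) \left(\frac{195}{101} + G\right) = \left(- \frac{68}{3} + G\right) \left(\frac{195}{101} + G\right)$)
$29758 - c{\left(\left(4 - 2\right)^{2} \right)} = 29758 - \left(- \frac{4420}{101} + \left(\left(4 - 2\right)^{2}\right)^{2} - \frac{6283 \left(4 - 2\right)^{2}}{303}\right) = 29758 - \left(- \frac{4420}{101} + \left(2^{2}\right)^{2} - \frac{6283 \cdot 2^{2}}{303}\right) = 29758 - \left(- \frac{4420}{101} + 4^{2} - \frac{25132}{303}\right) = 29758 - \left(- \frac{4420}{101} + 16 - \frac{25132}{303}\right) = 29758 - - \frac{33544}{303} = 29758 + \frac{33544}{303} = \frac{9050218}{303}$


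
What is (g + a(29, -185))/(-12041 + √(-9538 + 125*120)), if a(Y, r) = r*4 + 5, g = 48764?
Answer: -578317189/144980219 - 48029*√5462/144980219 ≈ -4.0134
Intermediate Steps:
a(Y, r) = 5 + 4*r (a(Y, r) = 4*r + 5 = 5 + 4*r)
(g + a(29, -185))/(-12041 + √(-9538 + 125*120)) = (48764 + (5 + 4*(-185)))/(-12041 + √(-9538 + 125*120)) = (48764 + (5 - 740))/(-12041 + √(-9538 + 15000)) = (48764 - 735)/(-12041 + √5462) = 48029/(-12041 + √5462)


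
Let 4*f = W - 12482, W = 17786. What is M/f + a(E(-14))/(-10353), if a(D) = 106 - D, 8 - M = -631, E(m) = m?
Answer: 42199/89726 ≈ 0.47031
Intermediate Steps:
M = 639 (M = 8 - 1*(-631) = 8 + 631 = 639)
f = 1326 (f = (17786 - 12482)/4 = (1/4)*5304 = 1326)
M/f + a(E(-14))/(-10353) = 639/1326 + (106 - 1*(-14))/(-10353) = 639*(1/1326) + (106 + 14)*(-1/10353) = 213/442 + 120*(-1/10353) = 213/442 - 40/3451 = 42199/89726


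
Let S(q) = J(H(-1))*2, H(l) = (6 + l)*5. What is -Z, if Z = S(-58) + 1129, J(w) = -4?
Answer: -1121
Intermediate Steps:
H(l) = 30 + 5*l
S(q) = -8 (S(q) = -4*2 = -8)
Z = 1121 (Z = -8 + 1129 = 1121)
-Z = -1*1121 = -1121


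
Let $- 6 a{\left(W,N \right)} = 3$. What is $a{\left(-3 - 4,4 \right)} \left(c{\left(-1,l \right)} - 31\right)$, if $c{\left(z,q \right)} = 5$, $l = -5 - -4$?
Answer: $13$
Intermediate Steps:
$l = -1$ ($l = -5 + 4 = -1$)
$a{\left(W,N \right)} = - \frac{1}{2}$ ($a{\left(W,N \right)} = \left(- \frac{1}{6}\right) 3 = - \frac{1}{2}$)
$a{\left(-3 - 4,4 \right)} \left(c{\left(-1,l \right)} - 31\right) = - \frac{5 - 31}{2} = \left(- \frac{1}{2}\right) \left(-26\right) = 13$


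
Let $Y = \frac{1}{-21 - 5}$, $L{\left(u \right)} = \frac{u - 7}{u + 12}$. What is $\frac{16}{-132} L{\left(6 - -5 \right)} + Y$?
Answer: $- \frac{1175}{19734} \approx -0.059542$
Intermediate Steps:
$L{\left(u \right)} = \frac{-7 + u}{12 + u}$
$Y = - \frac{1}{26}$ ($Y = \frac{1}{-26} = - \frac{1}{26} \approx -0.038462$)
$\frac{16}{-132} L{\left(6 - -5 \right)} + Y = \frac{16}{-132} \frac{-7 + \left(6 - -5\right)}{12 + \left(6 - -5\right)} - \frac{1}{26} = 16 \left(- \frac{1}{132}\right) \frac{-7 + \left(6 + 5\right)}{12 + \left(6 + 5\right)} - \frac{1}{26} = - \frac{4 \frac{-7 + 11}{12 + 11}}{33} - \frac{1}{26} = - \frac{4 \cdot \frac{1}{23} \cdot 4}{33} - \frac{1}{26} = \left(- \frac{4}{33}\right) \frac{4}{23} - \frac{1}{26} = - \frac{16}{759} - \frac{1}{26} = - \frac{1175}{19734}$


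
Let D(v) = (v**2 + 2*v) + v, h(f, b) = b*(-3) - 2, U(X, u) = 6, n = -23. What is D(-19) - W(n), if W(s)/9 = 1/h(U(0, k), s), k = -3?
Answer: 20359/67 ≈ 303.87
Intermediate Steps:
h(f, b) = -2 - 3*b (h(f, b) = -3*b - 2 = -2 - 3*b)
D(v) = v**2 + 3*v
W(s) = 9/(-2 - 3*s)
D(-19) - W(n) = -19*(3 - 19) - (-9)/(2 + 3*(-23)) = -19*(-16) - (-9)/(2 - 69) = 304 - (-9)/(-67) = 304 - (-9)*(-1)/67 = 304 - 1*9/67 = 304 - 9/67 = 20359/67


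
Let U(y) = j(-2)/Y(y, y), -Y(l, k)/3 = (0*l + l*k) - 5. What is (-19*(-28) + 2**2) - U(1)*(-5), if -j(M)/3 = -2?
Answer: 1077/2 ≈ 538.50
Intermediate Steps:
j(M) = 6 (j(M) = -3*(-2) = 6)
Y(l, k) = 15 - 3*k*l (Y(l, k) = -3*((0*l + l*k) - 5) = -3*((0 + k*l) - 5) = -3*(k*l - 5) = -3*(-5 + k*l) = 15 - 3*k*l)
U(y) = 6/(15 - 3*y**2) (U(y) = 6/(15 - 3*y*y) = 6/(15 - 3*y**2))
(-19*(-28) + 2**2) - U(1)*(-5) = (-19*(-28) + 2**2) - (-2/(-5 + 1**2))*(-5) = (532 + 4) - (-2/(-5 + 1))*(-5) = 536 - (-2/(-4))*(-5) = 536 - (-2*(-1/4))*(-5) = 536 - (-5)/2 = 536 - 1*(-5/2) = 536 + 5/2 = 1077/2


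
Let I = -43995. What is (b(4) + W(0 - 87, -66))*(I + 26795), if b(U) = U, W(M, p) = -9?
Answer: 86000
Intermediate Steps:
(b(4) + W(0 - 87, -66))*(I + 26795) = (4 - 9)*(-43995 + 26795) = -5*(-17200) = 86000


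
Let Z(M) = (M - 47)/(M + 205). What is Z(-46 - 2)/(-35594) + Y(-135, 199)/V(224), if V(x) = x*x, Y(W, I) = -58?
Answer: -79838061/70099108352 ≈ -0.0011389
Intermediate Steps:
Z(M) = (-47 + M)/(205 + M)
V(x) = x**2
Z(-46 - 2)/(-35594) + Y(-135, 199)/V(224) = ((-47 + (-46 - 2))/(205 + (-46 - 2)))/(-35594) - 58/(224**2) = ((-47 - 48)/(205 - 48))*(-1/35594) - 58/50176 = (-95/157)*(-1/35594) - 58*1/50176 = ((1/157)*(-95))*(-1/35594) - 29/25088 = -95/157*(-1/35594) - 29/25088 = 95/5588258 - 29/25088 = -79838061/70099108352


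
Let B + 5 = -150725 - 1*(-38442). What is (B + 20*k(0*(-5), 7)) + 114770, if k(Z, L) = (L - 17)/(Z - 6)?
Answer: 7546/3 ≈ 2515.3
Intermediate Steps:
k(Z, L) = (-17 + L)/(-6 + Z)
B = -112288 (B = -5 + (-150725 - 1*(-38442)) = -5 + (-150725 + 38442) = -5 - 112283 = -112288)
(B + 20*k(0*(-5), 7)) + 114770 = (-112288 + 20*((-17 + 7)/(-6 + 0*(-5)))) + 114770 = (-112288 + 20*(-10/(-6 + 0))) + 114770 = (-112288 + 20*(-10/(-6))) + 114770 = (-112288 + 20*(-⅙*(-10))) + 114770 = (-112288 + 20*(5/3)) + 114770 = (-112288 + 100/3) + 114770 = -336764/3 + 114770 = 7546/3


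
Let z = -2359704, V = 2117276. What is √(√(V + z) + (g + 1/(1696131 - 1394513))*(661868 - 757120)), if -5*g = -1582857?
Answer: √(-17145111318035466404270 + 1137167724050*I*√60607)/754045 ≈ 0.0014177 + 1.7365e+5*I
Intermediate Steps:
g = 1582857/5 (g = -⅕*(-1582857) = 1582857/5 ≈ 3.1657e+5)
√(√(V + z) + (g + 1/(1696131 - 1394513))*(661868 - 757120)) = √(√(2117276 - 2359704) + (1582857/5 + 1/(1696131 - 1394513))*(661868 - 757120)) = √(√(-242428) + (1582857/5 + 1/301618)*(-95252)) = √(2*I*√60607 + (1582857/5 + 1/301618)*(-95252)) = √(2*I*√60607 + (477418162631/1508090)*(-95252)) = √(2*I*√60607 - 22737517413464006/754045) = √(-22737517413464006/754045 + 2*I*√60607)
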